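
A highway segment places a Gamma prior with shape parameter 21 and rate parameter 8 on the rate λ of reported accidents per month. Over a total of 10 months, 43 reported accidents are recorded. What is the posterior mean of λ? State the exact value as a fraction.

Total count 43 over total exposure 10 months.
Conjugate update: add total count to the shape and total exposure to the rate, giving Gamma(64, 18).
Posterior mean = α'/β' = 64/18 = 32/9.

32/9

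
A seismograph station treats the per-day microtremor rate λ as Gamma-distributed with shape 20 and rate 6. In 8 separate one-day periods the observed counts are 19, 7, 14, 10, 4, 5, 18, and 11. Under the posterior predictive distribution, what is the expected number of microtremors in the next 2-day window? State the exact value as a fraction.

Total count: 19 + 7 + 14 + 10 + 4 + 5 + 18 + 11 = 88.
Total exposure: 8 days.
The Gamma prior is conjugate for the Poisson rate, so λ | data ~ Gamma(20+88, 6+8) = Gamma(108, 14).
Predictive mean over a 2-day window = T·E[λ|data] = 2·108/14 = 108/7.

108/7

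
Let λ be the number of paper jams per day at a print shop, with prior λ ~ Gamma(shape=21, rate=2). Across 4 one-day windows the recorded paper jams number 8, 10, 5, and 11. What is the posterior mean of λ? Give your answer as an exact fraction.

Total count: 8 + 10 + 5 + 11 = 34.
Total exposure: 4 days.
The Gamma prior is conjugate for the Poisson rate, so λ | data ~ Gamma(21+34, 2+4) = Gamma(55, 6).
Posterior mean = α'/β' = 55/6.

55/6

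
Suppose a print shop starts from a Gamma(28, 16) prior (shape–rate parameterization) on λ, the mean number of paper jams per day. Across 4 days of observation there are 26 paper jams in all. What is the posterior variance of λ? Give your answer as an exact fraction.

Total count 26 over total exposure 4 days.
The Gamma prior is conjugate for the Poisson rate, so λ | data ~ Gamma(28+26, 16+4) = Gamma(54, 20).
Posterior variance = α'/β'² = 54/400 = 27/200.

27/200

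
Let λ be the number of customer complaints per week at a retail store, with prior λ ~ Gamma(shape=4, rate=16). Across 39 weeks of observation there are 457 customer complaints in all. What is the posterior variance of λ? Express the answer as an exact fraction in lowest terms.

461/3025

Total count 457 over total exposure 39 weeks.
Posterior: α' = 4 + 457 = 461, β' = 16 + 39 = 55.
Posterior variance = α'/β'² = 461/3025.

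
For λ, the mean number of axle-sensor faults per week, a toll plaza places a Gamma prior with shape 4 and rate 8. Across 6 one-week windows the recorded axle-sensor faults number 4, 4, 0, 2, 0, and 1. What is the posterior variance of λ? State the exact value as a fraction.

Total count: 4 + 4 + 0 + 2 + 0 + 1 = 11.
Total exposure: 6 weeks.
By Gamma–Poisson conjugacy, the posterior is Gamma(α + Σx, β + Σt) = Gamma(4 + 11, 8 + 6) = Gamma(15, 14).
Posterior variance = α'/β'² = 15/196.

15/196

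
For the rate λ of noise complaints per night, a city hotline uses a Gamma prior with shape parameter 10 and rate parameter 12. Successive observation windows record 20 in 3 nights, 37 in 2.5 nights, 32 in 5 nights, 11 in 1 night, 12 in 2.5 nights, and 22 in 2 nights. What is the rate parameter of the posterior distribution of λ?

Total count: 20 + 37 + 32 + 11 + 12 + 22 = 134.
Total exposure: 3 + 2.5 + 5 + 1 + 2.5 + 2 = 16 nights.
By Gamma–Poisson conjugacy, the posterior is Gamma(α + Σx, β + Σt) = Gamma(10 + 134, 12 + 16) = Gamma(144, 28).

28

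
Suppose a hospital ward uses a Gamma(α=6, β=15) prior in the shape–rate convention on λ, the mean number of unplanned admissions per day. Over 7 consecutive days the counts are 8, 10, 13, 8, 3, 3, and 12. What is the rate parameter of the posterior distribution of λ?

Total count: 8 + 10 + 13 + 8 + 3 + 3 + 12 = 57.
Total exposure: 7 days.
By Gamma–Poisson conjugacy, the posterior is Gamma(α + Σx, β + Σt) = Gamma(6 + 57, 15 + 7) = Gamma(63, 22).

22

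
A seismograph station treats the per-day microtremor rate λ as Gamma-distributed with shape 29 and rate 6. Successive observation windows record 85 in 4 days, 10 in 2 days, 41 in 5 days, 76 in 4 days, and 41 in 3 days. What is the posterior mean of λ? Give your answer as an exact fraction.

Total count: 85 + 10 + 41 + 76 + 41 = 253.
Total exposure: 4 + 2 + 5 + 4 + 3 = 18 days.
Conjugate update: add total count to the shape and total exposure to the rate, giving Gamma(282, 24).
Posterior mean = α'/β' = 282/24 = 47/4.

47/4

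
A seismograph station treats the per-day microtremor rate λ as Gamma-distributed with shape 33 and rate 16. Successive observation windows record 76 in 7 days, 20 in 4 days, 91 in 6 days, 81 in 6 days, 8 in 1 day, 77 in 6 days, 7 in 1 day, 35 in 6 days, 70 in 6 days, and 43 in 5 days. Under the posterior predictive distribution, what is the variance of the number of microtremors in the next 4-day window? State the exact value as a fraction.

9197/256

Total count: 76 + 20 + 91 + 81 + 8 + 77 + 7 + 35 + 70 + 43 = 508.
Total exposure: 7 + 4 + 6 + 6 + 1 + 6 + 1 + 6 + 6 + 5 = 48 days.
Gamma(α, β) with Poisson data over total exposure Σt gives posterior Gamma(α+Σx, β+Σt) = Gamma(541, 64).
The posterior predictive for a window of length T is Negative Binomial with variance T·α'·(β'+T)/β'² = 4·541·68/4096 = 9197/256.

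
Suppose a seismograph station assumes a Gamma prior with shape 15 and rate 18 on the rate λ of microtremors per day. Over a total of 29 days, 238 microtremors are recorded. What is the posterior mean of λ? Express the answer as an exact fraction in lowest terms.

253/47

Total count 238 over total exposure 29 days.
The Gamma prior is conjugate for the Poisson rate, so λ | data ~ Gamma(15+238, 18+29) = Gamma(253, 47).
Posterior mean = α'/β' = 253/47.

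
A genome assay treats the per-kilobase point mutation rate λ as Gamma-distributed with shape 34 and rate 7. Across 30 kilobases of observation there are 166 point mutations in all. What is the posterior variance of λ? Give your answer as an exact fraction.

Total count 166 over total exposure 30 kilobases.
Conjugate update: add total count to the shape and total exposure to the rate, giving Gamma(200, 37).
Posterior variance = α'/β'² = 200/1369.

200/1369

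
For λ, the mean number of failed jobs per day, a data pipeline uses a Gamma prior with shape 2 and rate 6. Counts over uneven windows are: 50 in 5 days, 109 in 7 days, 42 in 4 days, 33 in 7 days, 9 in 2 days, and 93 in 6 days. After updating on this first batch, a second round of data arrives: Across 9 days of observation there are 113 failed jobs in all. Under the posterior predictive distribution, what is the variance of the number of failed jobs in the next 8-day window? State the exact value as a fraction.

48708/529

Total count: 50 + 109 + 42 + 33 + 9 + 93 = 336.
Total exposure: 5 + 7 + 4 + 7 + 2 + 6 = 31 days.
After the first batch: Gamma(2 + 336, 6 + 31) = Gamma(338, 37).
Total count 113 over total exposure 9 days.
After the second batch: Gamma(338 + 113, 37 + 9) = Gamma(451, 46).
The posterior predictive for a window of length T is Negative Binomial with variance T·α'·(β'+T)/β'² = 8·451·54/2116 = 48708/529.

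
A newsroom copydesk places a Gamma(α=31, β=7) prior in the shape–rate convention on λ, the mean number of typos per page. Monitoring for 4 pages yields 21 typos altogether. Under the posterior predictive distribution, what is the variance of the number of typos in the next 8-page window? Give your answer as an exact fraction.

Total count 21 over total exposure 4 pages.
Posterior: α' = 31 + 21 = 52, β' = 7 + 4 = 11.
The posterior predictive for a window of length T is Negative Binomial with variance T·α'·(β'+T)/β'² = 8·52·19/121 = 7904/121.

7904/121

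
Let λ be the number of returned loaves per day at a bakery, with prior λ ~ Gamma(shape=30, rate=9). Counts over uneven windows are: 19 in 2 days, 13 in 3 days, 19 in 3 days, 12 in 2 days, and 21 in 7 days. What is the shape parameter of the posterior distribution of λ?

114

Total count: 19 + 13 + 19 + 12 + 21 = 84.
Total exposure: 2 + 3 + 3 + 2 + 7 = 17 days.
By Gamma–Poisson conjugacy, the posterior is Gamma(α + Σx, β + Σt) = Gamma(30 + 84, 9 + 17) = Gamma(114, 26).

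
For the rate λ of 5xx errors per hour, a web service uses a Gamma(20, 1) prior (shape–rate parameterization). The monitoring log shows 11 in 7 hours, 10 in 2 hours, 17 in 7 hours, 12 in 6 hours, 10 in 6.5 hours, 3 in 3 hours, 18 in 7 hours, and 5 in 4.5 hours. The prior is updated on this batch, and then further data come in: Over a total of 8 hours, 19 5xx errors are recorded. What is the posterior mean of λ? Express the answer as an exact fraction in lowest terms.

125/52

Total count: 11 + 10 + 17 + 12 + 10 + 3 + 18 + 5 = 86.
Total exposure: 7 + 2 + 7 + 6 + 6.5 + 3 + 7 + 4.5 = 43 hours.
After the first batch: Gamma(20 + 86, 1 + 43) = Gamma(106, 44).
Total count 19 over total exposure 8 hours.
After the second batch: Gamma(106 + 19, 44 + 8) = Gamma(125, 52).
Posterior mean = α'/β' = 125/52.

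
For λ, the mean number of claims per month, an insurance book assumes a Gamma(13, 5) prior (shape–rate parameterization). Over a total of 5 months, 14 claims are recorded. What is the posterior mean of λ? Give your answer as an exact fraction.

27/10

Total count 14 over total exposure 5 months.
By Gamma–Poisson conjugacy, the posterior is Gamma(α + Σx, β + Σt) = Gamma(13 + 14, 5 + 5) = Gamma(27, 10).
Posterior mean = α'/β' = 27/10.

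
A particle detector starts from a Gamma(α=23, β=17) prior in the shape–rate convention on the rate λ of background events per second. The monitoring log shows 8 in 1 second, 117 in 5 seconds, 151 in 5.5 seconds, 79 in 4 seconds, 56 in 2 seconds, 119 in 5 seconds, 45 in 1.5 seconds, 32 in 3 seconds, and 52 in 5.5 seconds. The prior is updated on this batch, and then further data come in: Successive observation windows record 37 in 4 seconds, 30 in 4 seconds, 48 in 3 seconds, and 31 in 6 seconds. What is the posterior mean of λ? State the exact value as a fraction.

Total count: 8 + 117 + 151 + 79 + 56 + 119 + 45 + 32 + 52 = 659.
Total exposure: 1 + 5 + 5.5 + 4 + 2 + 5 + 1.5 + 3 + 5.5 = 32.5 seconds.
After the first batch: Gamma(23 + 659, 17 + 32.5) = Gamma(682, 99/2).
Total count: 37 + 30 + 48 + 31 = 146.
Total exposure: 4 + 4 + 3 + 6 = 17 seconds.
After the second batch: Gamma(682 + 146, 99/2 + 17) = Gamma(828, 133/2).
Posterior mean = α'/β' = 828/(133/2) = 1656/133.

1656/133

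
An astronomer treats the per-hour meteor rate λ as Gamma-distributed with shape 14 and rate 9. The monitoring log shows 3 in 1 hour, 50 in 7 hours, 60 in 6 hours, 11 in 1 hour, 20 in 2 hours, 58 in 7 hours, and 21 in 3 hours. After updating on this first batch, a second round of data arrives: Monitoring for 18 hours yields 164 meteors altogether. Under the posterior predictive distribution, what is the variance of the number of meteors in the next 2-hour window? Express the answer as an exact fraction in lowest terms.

11228/729

Total count: 3 + 50 + 60 + 11 + 20 + 58 + 21 = 223.
Total exposure: 1 + 7 + 6 + 1 + 2 + 7 + 3 = 27 hours.
After the first batch: Gamma(14 + 223, 9 + 27) = Gamma(237, 36).
Total count 164 over total exposure 18 hours.
After the second batch: Gamma(237 + 164, 36 + 18) = Gamma(401, 54).
The posterior predictive for a window of length T is Negative Binomial with variance T·α'·(β'+T)/β'² = 2·401·56/2916 = 11228/729.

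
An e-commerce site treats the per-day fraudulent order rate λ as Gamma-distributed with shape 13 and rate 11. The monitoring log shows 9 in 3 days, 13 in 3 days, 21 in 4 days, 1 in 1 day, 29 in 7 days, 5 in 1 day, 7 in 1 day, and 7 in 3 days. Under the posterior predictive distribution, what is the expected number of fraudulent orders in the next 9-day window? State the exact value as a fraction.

945/34

Total count: 9 + 13 + 21 + 1 + 29 + 5 + 7 + 7 = 92.
Total exposure: 3 + 3 + 4 + 1 + 7 + 1 + 1 + 3 = 23 days.
Conjugate update: add total count to the shape and total exposure to the rate, giving Gamma(105, 34).
Predictive mean over a 9-day window = T·E[λ|data] = 9·105/34 = 945/34.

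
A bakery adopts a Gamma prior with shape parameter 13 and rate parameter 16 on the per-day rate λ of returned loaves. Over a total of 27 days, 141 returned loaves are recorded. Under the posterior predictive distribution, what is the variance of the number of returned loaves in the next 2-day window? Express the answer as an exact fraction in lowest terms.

Total count 141 over total exposure 27 days.
Gamma(α, β) with Poisson data over total exposure Σt gives posterior Gamma(α+Σx, β+Σt) = Gamma(154, 43).
The posterior predictive for a window of length T is Negative Binomial with variance T·α'·(β'+T)/β'² = 2·154·45/1849 = 13860/1849.

13860/1849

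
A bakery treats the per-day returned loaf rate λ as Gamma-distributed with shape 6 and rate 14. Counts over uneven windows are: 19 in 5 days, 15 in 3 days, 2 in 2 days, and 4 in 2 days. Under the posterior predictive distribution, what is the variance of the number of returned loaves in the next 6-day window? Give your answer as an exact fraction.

Total count: 19 + 15 + 2 + 4 = 40.
Total exposure: 5 + 3 + 2 + 2 = 12 days.
Conjugate update: add total count to the shape and total exposure to the rate, giving Gamma(46, 26).
The posterior predictive for a window of length T is Negative Binomial with variance T·α'·(β'+T)/β'² = 6·46·32/676 = 2208/169.

2208/169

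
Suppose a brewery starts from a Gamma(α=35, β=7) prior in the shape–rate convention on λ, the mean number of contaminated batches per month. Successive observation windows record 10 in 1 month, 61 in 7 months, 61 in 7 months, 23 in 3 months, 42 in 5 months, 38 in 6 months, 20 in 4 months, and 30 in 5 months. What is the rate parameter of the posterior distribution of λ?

45

Total count: 10 + 61 + 61 + 23 + 42 + 38 + 20 + 30 = 285.
Total exposure: 1 + 7 + 7 + 3 + 5 + 6 + 4 + 5 = 38 months.
Posterior: α' = 35 + 285 = 320, β' = 7 + 38 = 45.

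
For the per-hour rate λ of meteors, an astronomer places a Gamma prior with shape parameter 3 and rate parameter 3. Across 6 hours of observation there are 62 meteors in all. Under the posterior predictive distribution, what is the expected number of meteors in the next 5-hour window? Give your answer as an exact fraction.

Total count 62 over total exposure 6 hours.
By Gamma–Poisson conjugacy, the posterior is Gamma(α + Σx, β + Σt) = Gamma(3 + 62, 3 + 6) = Gamma(65, 9).
Predictive mean over a 5-hour window = T·E[λ|data] = 5·65/9 = 325/9.

325/9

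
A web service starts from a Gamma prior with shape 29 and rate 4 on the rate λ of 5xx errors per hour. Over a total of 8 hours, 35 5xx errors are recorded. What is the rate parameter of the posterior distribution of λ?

12

Total count 35 over total exposure 8 hours.
Conjugate update: add total count to the shape and total exposure to the rate, giving Gamma(64, 12).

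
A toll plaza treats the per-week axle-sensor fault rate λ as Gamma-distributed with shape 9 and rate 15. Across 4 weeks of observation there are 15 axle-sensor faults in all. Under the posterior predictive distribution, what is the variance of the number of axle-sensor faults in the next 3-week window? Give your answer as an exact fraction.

Total count 15 over total exposure 4 weeks.
By Gamma–Poisson conjugacy, the posterior is Gamma(α + Σx, β + Σt) = Gamma(9 + 15, 15 + 4) = Gamma(24, 19).
The posterior predictive for a window of length T is Negative Binomial with variance T·α'·(β'+T)/β'² = 3·24·22/361 = 1584/361.

1584/361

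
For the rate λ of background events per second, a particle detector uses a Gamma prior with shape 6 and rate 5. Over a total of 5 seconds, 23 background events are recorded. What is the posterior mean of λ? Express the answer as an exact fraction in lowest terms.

29/10

Total count 23 over total exposure 5 seconds.
The Gamma prior is conjugate for the Poisson rate, so λ | data ~ Gamma(6+23, 5+5) = Gamma(29, 10).
Posterior mean = α'/β' = 29/10.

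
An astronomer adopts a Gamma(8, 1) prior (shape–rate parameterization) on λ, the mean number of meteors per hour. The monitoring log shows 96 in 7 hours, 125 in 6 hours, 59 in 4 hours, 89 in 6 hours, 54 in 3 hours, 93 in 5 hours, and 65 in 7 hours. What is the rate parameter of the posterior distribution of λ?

Total count: 96 + 125 + 59 + 89 + 54 + 93 + 65 = 581.
Total exposure: 7 + 6 + 4 + 6 + 3 + 5 + 7 = 38 hours.
Gamma(α, β) with Poisson data over total exposure Σt gives posterior Gamma(α+Σx, β+Σt) = Gamma(589, 39).

39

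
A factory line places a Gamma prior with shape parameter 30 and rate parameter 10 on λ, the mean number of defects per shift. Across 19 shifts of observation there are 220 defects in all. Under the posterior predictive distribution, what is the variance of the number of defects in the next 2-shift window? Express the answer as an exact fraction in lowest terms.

15500/841

Total count 220 over total exposure 19 shifts.
The Gamma prior is conjugate for the Poisson rate, so λ | data ~ Gamma(30+220, 10+19) = Gamma(250, 29).
The posterior predictive for a window of length T is Negative Binomial with variance T·α'·(β'+T)/β'² = 2·250·31/841 = 15500/841.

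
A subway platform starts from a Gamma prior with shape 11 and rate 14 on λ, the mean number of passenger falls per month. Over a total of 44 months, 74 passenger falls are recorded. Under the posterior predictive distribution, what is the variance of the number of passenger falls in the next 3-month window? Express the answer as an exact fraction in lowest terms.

Total count 74 over total exposure 44 months.
The Gamma prior is conjugate for the Poisson rate, so λ | data ~ Gamma(11+74, 14+44) = Gamma(85, 58).
The posterior predictive for a window of length T is Negative Binomial with variance T·α'·(β'+T)/β'² = 3·85·61/3364 = 15555/3364.

15555/3364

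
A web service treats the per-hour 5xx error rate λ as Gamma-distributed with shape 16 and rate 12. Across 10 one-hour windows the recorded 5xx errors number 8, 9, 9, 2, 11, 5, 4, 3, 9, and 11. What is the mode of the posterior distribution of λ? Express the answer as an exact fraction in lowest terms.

43/11

Total count: 8 + 9 + 9 + 2 + 11 + 5 + 4 + 3 + 9 + 11 = 71.
Total exposure: 10 hours.
By Gamma–Poisson conjugacy, the posterior is Gamma(α + Σx, β + Σt) = Gamma(16 + 71, 12 + 10) = Gamma(87, 22).
Posterior mode = (α'−1)/β' = 86/22 = 43/11.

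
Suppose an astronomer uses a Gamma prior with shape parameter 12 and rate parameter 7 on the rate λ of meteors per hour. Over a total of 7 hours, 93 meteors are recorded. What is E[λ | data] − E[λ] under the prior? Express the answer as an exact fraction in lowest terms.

Total count 93 over total exposure 7 hours.
Gamma(α, β) with Poisson data over total exposure Σt gives posterior Gamma(α+Σx, β+Σt) = Gamma(105, 14).
Posterior mean = 105/14 = 15/2; prior mean = 12/7 = 12/7. Difference = 15/2 − 12/7 = 81/14.

81/14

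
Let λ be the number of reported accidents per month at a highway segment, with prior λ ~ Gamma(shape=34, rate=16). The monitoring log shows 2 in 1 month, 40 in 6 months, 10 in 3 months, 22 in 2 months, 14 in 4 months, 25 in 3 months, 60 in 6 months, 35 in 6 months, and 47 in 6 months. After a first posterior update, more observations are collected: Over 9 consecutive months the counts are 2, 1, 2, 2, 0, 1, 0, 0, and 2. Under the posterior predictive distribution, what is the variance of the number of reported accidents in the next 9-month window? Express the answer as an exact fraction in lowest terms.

Total count: 2 + 40 + 10 + 22 + 14 + 25 + 60 + 35 + 47 = 255.
Total exposure: 1 + 6 + 3 + 2 + 4 + 3 + 6 + 6 + 6 = 37 months.
After the first batch: Gamma(34 + 255, 16 + 37) = Gamma(289, 53).
Total count: 2 + 1 + 2 + 2 + 0 + 1 + 0 + 0 + 2 = 10.
Total exposure: 9 months.
After the second batch: Gamma(289 + 10, 53 + 9) = Gamma(299, 62).
The posterior predictive for a window of length T is Negative Binomial with variance T·α'·(β'+T)/β'² = 9·299·71/3844 = 191061/3844.

191061/3844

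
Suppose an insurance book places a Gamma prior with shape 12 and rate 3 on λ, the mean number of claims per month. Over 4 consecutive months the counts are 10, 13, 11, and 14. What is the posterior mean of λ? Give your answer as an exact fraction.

60/7

Total count: 10 + 13 + 11 + 14 = 48.
Total exposure: 4 months.
Conjugate update: add total count to the shape and total exposure to the rate, giving Gamma(60, 7).
Posterior mean = α'/β' = 60/7.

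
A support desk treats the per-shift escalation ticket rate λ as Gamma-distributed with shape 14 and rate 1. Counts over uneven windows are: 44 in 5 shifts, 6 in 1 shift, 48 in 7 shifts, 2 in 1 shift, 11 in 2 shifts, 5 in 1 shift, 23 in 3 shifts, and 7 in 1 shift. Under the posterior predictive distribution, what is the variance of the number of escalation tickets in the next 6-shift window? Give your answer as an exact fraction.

Total count: 44 + 6 + 48 + 2 + 11 + 5 + 23 + 7 = 146.
Total exposure: 5 + 1 + 7 + 1 + 2 + 1 + 3 + 1 = 21 shifts.
By Gamma–Poisson conjugacy, the posterior is Gamma(α + Σx, β + Σt) = Gamma(14 + 146, 1 + 21) = Gamma(160, 22).
The posterior predictive for a window of length T is Negative Binomial with variance T·α'·(β'+T)/β'² = 6·160·28/484 = 6720/121.

6720/121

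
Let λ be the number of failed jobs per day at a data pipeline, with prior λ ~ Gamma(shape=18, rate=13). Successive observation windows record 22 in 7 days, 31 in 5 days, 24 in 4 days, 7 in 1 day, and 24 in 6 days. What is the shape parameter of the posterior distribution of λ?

Total count: 22 + 31 + 24 + 7 + 24 = 108.
Total exposure: 7 + 5 + 4 + 1 + 6 = 23 days.
By Gamma–Poisson conjugacy, the posterior is Gamma(α + Σx, β + Σt) = Gamma(18 + 108, 13 + 23) = Gamma(126, 36).

126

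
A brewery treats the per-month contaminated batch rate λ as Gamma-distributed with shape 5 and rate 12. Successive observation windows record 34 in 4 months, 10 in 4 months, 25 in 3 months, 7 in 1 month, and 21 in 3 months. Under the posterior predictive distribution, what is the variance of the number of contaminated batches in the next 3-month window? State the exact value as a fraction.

Total count: 34 + 10 + 25 + 7 + 21 = 97.
Total exposure: 4 + 4 + 3 + 1 + 3 = 15 months.
Posterior: α' = 5 + 97 = 102, β' = 12 + 15 = 27.
The posterior predictive for a window of length T is Negative Binomial with variance T·α'·(β'+T)/β'² = 3·102·30/729 = 340/27.

340/27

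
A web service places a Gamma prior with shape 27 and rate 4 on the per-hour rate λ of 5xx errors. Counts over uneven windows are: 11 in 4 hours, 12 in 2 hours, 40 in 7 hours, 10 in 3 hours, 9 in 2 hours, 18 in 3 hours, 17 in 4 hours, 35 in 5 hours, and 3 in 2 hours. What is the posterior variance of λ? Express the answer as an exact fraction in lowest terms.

91/648

Total count: 11 + 12 + 40 + 10 + 9 + 18 + 17 + 35 + 3 = 155.
Total exposure: 4 + 2 + 7 + 3 + 2 + 3 + 4 + 5 + 2 = 32 hours.
Posterior: α' = 27 + 155 = 182, β' = 4 + 32 = 36.
Posterior variance = α'/β'² = 182/1296 = 91/648.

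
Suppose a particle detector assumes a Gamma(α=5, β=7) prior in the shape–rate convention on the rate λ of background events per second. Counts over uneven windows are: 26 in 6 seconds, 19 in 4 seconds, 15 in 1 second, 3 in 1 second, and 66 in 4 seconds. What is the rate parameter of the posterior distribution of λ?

23

Total count: 26 + 19 + 15 + 3 + 66 = 129.
Total exposure: 6 + 4 + 1 + 1 + 4 = 16 seconds.
Posterior: α' = 5 + 129 = 134, β' = 7 + 16 = 23.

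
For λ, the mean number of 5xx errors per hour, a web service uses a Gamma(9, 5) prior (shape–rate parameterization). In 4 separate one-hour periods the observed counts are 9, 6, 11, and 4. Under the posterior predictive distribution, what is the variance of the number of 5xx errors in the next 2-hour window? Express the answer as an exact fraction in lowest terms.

Total count: 9 + 6 + 11 + 4 = 30.
Total exposure: 4 hours.
The Gamma prior is conjugate for the Poisson rate, so λ | data ~ Gamma(9+30, 5+4) = Gamma(39, 9).
The posterior predictive for a window of length T is Negative Binomial with variance T·α'·(β'+T)/β'² = 2·39·11/81 = 286/27.

286/27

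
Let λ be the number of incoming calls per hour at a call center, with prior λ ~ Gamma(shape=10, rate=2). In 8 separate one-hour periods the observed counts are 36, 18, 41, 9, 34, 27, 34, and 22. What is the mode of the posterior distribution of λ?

Total count: 36 + 18 + 41 + 9 + 34 + 27 + 34 + 22 = 221.
Total exposure: 8 hours.
The Gamma prior is conjugate for the Poisson rate, so λ | data ~ Gamma(10+221, 2+8) = Gamma(231, 10).
Posterior mode = (α'−1)/β' = 230/10 = 23.

23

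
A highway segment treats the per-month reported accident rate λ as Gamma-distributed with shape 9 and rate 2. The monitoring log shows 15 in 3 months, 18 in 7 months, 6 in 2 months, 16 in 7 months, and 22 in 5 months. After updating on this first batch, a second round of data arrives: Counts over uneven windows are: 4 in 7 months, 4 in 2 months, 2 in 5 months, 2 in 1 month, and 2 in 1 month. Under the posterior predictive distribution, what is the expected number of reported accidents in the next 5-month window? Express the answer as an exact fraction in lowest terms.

Total count: 15 + 18 + 6 + 16 + 22 = 77.
Total exposure: 3 + 7 + 2 + 7 + 5 = 24 months.
After the first batch: Gamma(9 + 77, 2 + 24) = Gamma(86, 26).
Total count: 4 + 4 + 2 + 2 + 2 = 14.
Total exposure: 7 + 2 + 5 + 1 + 1 = 16 months.
After the second batch: Gamma(86 + 14, 26 + 16) = Gamma(100, 42).
Predictive mean over a 5-month window = T·E[λ|data] = 5·100/42 = 250/21.

250/21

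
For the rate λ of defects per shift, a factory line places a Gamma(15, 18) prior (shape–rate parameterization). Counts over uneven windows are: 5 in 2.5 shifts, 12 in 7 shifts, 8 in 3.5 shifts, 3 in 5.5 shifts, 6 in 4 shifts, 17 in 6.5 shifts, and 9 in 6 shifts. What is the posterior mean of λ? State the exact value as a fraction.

Total count: 5 + 12 + 8 + 3 + 6 + 17 + 9 = 60.
Total exposure: 2.5 + 7 + 3.5 + 5.5 + 4 + 6.5 + 6 = 35 shifts.
Conjugate update: add total count to the shape and total exposure to the rate, giving Gamma(75, 53).
Posterior mean = α'/β' = 75/53.

75/53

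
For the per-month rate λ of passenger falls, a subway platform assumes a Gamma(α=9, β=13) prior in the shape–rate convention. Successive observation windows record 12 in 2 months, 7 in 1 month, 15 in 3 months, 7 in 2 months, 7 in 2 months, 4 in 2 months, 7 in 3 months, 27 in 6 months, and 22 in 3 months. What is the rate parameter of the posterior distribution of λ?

Total count: 12 + 7 + 15 + 7 + 7 + 4 + 7 + 27 + 22 = 108.
Total exposure: 2 + 1 + 3 + 2 + 2 + 2 + 3 + 6 + 3 = 24 months.
Conjugate update: add total count to the shape and total exposure to the rate, giving Gamma(117, 37).

37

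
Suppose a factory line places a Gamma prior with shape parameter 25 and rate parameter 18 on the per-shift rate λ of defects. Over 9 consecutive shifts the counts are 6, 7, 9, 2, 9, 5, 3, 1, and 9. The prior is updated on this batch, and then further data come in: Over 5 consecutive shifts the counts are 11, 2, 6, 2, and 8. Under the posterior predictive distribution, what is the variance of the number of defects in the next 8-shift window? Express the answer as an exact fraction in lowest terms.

Total count: 6 + 7 + 9 + 2 + 9 + 5 + 3 + 1 + 9 = 51.
Total exposure: 9 shifts.
After the first batch: Gamma(25 + 51, 18 + 9) = Gamma(76, 27).
Total count: 11 + 2 + 6 + 2 + 8 = 29.
Total exposure: 5 shifts.
After the second batch: Gamma(76 + 29, 27 + 5) = Gamma(105, 32).
The posterior predictive for a window of length T is Negative Binomial with variance T·α'·(β'+T)/β'² = 8·105·40/1024 = 525/16.

525/16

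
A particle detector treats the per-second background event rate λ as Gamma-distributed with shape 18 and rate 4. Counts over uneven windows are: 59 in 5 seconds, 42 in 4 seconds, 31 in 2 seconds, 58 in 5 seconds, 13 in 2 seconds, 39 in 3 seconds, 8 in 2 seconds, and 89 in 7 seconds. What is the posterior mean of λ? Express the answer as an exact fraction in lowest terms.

21/2

Total count: 59 + 42 + 31 + 58 + 13 + 39 + 8 + 89 = 339.
Total exposure: 5 + 4 + 2 + 5 + 2 + 3 + 2 + 7 = 30 seconds.
Conjugate update: add total count to the shape and total exposure to the rate, giving Gamma(357, 34).
Posterior mean = α'/β' = 357/34 = 21/2.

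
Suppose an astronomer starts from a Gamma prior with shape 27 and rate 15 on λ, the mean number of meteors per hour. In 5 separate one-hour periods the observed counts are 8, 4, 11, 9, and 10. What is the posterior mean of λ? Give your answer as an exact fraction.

69/20

Total count: 8 + 4 + 11 + 9 + 10 = 42.
Total exposure: 5 hours.
The Gamma prior is conjugate for the Poisson rate, so λ | data ~ Gamma(27+42, 15+5) = Gamma(69, 20).
Posterior mean = α'/β' = 69/20.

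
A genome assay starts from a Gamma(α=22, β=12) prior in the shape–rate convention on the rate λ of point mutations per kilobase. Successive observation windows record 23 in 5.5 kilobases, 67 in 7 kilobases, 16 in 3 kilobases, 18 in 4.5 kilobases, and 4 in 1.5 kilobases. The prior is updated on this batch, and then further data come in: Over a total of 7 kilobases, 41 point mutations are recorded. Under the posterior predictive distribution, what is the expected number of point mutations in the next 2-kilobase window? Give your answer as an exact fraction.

Total count: 23 + 67 + 16 + 18 + 4 = 128.
Total exposure: 5.5 + 7 + 3 + 4.5 + 1.5 = 21.5 kilobases.
After the first batch: Gamma(22 + 128, 12 + 21.5) = Gamma(150, 67/2).
Total count 41 over total exposure 7 kilobases.
After the second batch: Gamma(150 + 41, 67/2 + 7) = Gamma(191, 81/2).
Predictive mean over a 2-kilobase window = T·E[λ|data] = 2·191/(81/2) = 764/81.

764/81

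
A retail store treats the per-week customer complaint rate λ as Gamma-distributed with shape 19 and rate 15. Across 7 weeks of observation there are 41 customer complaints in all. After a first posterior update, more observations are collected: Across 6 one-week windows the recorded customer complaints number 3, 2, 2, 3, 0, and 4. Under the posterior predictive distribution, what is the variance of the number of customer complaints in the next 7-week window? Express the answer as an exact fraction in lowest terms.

Total count 41 over total exposure 7 weeks.
After the first batch: Gamma(19 + 41, 15 + 7) = Gamma(60, 22).
Total count: 3 + 2 + 2 + 3 + 0 + 4 = 14.
Total exposure: 6 weeks.
After the second batch: Gamma(60 + 14, 22 + 6) = Gamma(74, 28).
The posterior predictive for a window of length T is Negative Binomial with variance T·α'·(β'+T)/β'² = 7·74·35/784 = 185/8.

185/8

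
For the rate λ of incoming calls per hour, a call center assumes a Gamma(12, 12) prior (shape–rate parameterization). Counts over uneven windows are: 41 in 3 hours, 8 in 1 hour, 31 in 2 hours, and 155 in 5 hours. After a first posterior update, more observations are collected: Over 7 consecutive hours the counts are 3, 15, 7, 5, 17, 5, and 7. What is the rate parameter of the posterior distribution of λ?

Total count: 41 + 8 + 31 + 155 = 235.
Total exposure: 3 + 1 + 2 + 5 = 11 hours.
After the first batch: Gamma(12 + 235, 12 + 11) = Gamma(247, 23).
Total count: 3 + 15 + 7 + 5 + 17 + 5 + 7 = 59.
Total exposure: 7 hours.
After the second batch: Gamma(247 + 59, 23 + 7) = Gamma(306, 30).

30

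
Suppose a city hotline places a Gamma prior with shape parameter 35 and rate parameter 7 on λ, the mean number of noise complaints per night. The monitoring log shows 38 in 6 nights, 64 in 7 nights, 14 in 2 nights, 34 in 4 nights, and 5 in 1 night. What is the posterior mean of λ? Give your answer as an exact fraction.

Total count: 38 + 64 + 14 + 34 + 5 = 155.
Total exposure: 6 + 7 + 2 + 4 + 1 = 20 nights.
By Gamma–Poisson conjugacy, the posterior is Gamma(α + Σx, β + Σt) = Gamma(35 + 155, 7 + 20) = Gamma(190, 27).
Posterior mean = α'/β' = 190/27.

190/27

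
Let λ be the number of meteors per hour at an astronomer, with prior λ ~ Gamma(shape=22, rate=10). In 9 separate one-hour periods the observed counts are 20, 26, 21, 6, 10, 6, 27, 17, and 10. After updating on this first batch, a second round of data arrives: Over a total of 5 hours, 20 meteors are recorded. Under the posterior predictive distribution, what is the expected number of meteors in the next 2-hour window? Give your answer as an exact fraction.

Total count: 20 + 26 + 21 + 6 + 10 + 6 + 27 + 17 + 10 = 143.
Total exposure: 9 hours.
After the first batch: Gamma(22 + 143, 10 + 9) = Gamma(165, 19).
Total count 20 over total exposure 5 hours.
After the second batch: Gamma(165 + 20, 19 + 5) = Gamma(185, 24).
Predictive mean over a 2-hour window = T·E[λ|data] = 2·185/24 = 185/12.

185/12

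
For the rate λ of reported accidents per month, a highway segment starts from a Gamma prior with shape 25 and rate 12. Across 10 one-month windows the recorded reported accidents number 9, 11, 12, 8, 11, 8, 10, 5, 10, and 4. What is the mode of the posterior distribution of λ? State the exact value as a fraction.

Total count: 9 + 11 + 12 + 8 + 11 + 8 + 10 + 5 + 10 + 4 = 88.
Total exposure: 10 months.
Conjugate update: add total count to the shape and total exposure to the rate, giving Gamma(113, 22).
Posterior mode = (α'−1)/β' = 112/22 = 56/11.

56/11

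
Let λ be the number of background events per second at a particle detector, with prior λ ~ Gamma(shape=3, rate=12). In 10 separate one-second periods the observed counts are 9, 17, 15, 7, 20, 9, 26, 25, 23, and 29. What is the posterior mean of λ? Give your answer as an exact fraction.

Total count: 9 + 17 + 15 + 7 + 20 + 9 + 26 + 25 + 23 + 29 = 180.
Total exposure: 10 seconds.
The Gamma prior is conjugate for the Poisson rate, so λ | data ~ Gamma(3+180, 12+10) = Gamma(183, 22).
Posterior mean = α'/β' = 183/22.

183/22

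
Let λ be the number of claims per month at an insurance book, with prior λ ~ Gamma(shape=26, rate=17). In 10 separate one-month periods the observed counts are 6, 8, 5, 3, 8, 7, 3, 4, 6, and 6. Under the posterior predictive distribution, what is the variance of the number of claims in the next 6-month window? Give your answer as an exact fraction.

1804/81

Total count: 6 + 8 + 5 + 3 + 8 + 7 + 3 + 4 + 6 + 6 = 56.
Total exposure: 10 months.
Gamma(α, β) with Poisson data over total exposure Σt gives posterior Gamma(α+Σx, β+Σt) = Gamma(82, 27).
The posterior predictive for a window of length T is Negative Binomial with variance T·α'·(β'+T)/β'² = 6·82·33/729 = 1804/81.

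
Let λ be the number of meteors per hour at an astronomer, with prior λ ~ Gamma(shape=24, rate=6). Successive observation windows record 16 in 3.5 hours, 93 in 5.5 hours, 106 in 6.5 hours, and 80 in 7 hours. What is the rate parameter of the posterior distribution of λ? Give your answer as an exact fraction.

Total count: 16 + 93 + 106 + 80 = 295.
Total exposure: 3.5 + 5.5 + 6.5 + 7 = 22.5 hours.
Conjugate update: add total count to the shape and total exposure to the rate, giving Gamma(319, 57/2).

57/2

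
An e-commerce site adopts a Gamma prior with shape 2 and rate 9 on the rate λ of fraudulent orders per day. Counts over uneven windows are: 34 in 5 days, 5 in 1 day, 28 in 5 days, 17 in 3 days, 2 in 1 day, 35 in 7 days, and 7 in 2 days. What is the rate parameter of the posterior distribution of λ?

Total count: 34 + 5 + 28 + 17 + 2 + 35 + 7 = 128.
Total exposure: 5 + 1 + 5 + 3 + 1 + 7 + 2 = 24 days.
Conjugate update: add total count to the shape and total exposure to the rate, giving Gamma(130, 33).

33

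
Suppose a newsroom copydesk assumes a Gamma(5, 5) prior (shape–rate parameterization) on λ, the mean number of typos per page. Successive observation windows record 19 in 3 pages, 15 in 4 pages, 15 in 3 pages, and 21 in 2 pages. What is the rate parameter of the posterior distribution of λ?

17

Total count: 19 + 15 + 15 + 21 = 70.
Total exposure: 3 + 4 + 3 + 2 = 12 pages.
Conjugate update: add total count to the shape and total exposure to the rate, giving Gamma(75, 17).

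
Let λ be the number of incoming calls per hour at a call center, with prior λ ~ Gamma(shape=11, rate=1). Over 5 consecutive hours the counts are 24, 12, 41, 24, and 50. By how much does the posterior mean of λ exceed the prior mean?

Total count: 24 + 12 + 41 + 24 + 50 = 151.
Total exposure: 5 hours.
Posterior: α' = 11 + 151 = 162, β' = 1 + 5 = 6.
Posterior mean = 162/6 = 27; prior mean = 11/1 = 11. Difference = 27 − 11 = 16.

16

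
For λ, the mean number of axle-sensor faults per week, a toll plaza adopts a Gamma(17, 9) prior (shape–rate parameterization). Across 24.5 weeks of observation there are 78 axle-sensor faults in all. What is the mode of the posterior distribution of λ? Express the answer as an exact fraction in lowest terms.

Total count 78 over total exposure 24.5 weeks.
The Gamma prior is conjugate for the Poisson rate, so λ | data ~ Gamma(17+78, 9+24.5) = Gamma(95, 67/2).
Posterior mode = (α'−1)/β' = 94/(67/2) = 188/67.

188/67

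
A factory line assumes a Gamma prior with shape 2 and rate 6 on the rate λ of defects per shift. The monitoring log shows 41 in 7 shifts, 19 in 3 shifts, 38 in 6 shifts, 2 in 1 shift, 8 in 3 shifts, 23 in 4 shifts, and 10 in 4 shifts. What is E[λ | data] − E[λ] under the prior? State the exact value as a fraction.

395/102

Total count: 41 + 19 + 38 + 2 + 8 + 23 + 10 = 141.
Total exposure: 7 + 3 + 6 + 1 + 3 + 4 + 4 = 28 shifts.
Conjugate update: add total count to the shape and total exposure to the rate, giving Gamma(143, 34).
Posterior mean = 143/34 = 143/34; prior mean = 2/6 = 1/3. Difference = 143/34 − 1/3 = 395/102.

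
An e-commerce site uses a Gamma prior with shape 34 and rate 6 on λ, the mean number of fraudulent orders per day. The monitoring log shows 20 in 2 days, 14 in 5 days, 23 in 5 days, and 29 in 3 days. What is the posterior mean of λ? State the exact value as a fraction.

40/7

Total count: 20 + 14 + 23 + 29 = 86.
Total exposure: 2 + 5 + 5 + 3 = 15 days.
Gamma(α, β) with Poisson data over total exposure Σt gives posterior Gamma(α+Σx, β+Σt) = Gamma(120, 21).
Posterior mean = α'/β' = 120/21 = 40/7.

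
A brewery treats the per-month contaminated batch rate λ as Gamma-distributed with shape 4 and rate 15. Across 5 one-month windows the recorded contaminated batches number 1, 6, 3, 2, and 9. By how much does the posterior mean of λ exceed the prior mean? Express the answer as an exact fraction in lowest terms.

Total count: 1 + 6 + 3 + 2 + 9 = 21.
Total exposure: 5 months.
The Gamma prior is conjugate for the Poisson rate, so λ | data ~ Gamma(4+21, 15+5) = Gamma(25, 20).
Posterior mean = 25/20 = 5/4; prior mean = 4/15 = 4/15. Difference = 5/4 − 4/15 = 59/60.

59/60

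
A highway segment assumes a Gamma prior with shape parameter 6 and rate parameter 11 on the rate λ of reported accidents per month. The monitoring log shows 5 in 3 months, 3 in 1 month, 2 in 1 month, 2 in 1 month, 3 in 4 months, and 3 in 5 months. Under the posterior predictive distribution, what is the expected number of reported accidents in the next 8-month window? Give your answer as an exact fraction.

Total count: 5 + 3 + 2 + 2 + 3 + 3 = 18.
Total exposure: 3 + 1 + 1 + 1 + 4 + 5 = 15 months.
Posterior: α' = 6 + 18 = 24, β' = 11 + 15 = 26.
Predictive mean over an 8-month window = T·E[λ|data] = 8·24/26 = 96/13.

96/13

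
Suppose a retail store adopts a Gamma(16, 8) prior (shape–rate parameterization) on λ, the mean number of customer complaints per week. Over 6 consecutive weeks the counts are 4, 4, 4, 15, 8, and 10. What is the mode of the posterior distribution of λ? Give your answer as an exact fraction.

Total count: 4 + 4 + 4 + 15 + 8 + 10 = 45.
Total exposure: 6 weeks.
Conjugate update: add total count to the shape and total exposure to the rate, giving Gamma(61, 14).
Posterior mode = (α'−1)/β' = 60/14 = 30/7.

30/7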